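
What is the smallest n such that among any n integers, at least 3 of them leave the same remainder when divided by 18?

There are 18 residue classes modulo 18 acting as pigeonholes.
With 18 × 2 = 36 integers we could place exactly 2 in each, with no class reaching 3.
One more forces some class to hold 3, so 36 + 1 = 37.

37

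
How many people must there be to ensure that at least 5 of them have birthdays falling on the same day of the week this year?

There are 7 days of the week acting as pigeonholes.
With 7 × 4 = 28 people we could place exactly 4 in each, with no class reaching 5.
One more forces some class to hold 5, so 28 + 1 = 29.

29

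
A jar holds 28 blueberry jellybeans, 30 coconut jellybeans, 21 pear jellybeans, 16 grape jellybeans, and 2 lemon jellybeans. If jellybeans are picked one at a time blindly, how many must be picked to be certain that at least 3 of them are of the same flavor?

11

Treat the 5 flavors as pigeonholes.
The worst case takes 2 jellybeans of each flavor without reaching 3 of any: 5 × 2 = 10.
The next jellybean must bring some flavor to 3, so 10 + 1 = 11.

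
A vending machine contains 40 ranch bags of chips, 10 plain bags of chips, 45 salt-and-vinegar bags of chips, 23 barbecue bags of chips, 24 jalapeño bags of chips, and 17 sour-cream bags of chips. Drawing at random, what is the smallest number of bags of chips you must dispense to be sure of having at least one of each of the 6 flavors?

150

The hardest flavor to obtain is plain: we could draw every other bag of chips first — 159 − 10 = 149 bags of chips — without a single plain one.
The next draw must be plain, so 149 + 1 = 150.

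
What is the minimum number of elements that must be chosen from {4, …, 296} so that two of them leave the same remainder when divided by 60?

61

Group the integers by remainder mod 60; there are 60 residue classes, each nonempty in this range.
Choosing one from each class (60 integers) avoids any shared remainder.
One more choice must repeat a class, so two differ by a multiple of 60. Hence 60 + 1 = 61.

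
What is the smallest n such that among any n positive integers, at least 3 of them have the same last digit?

There are 10 possible last digits acting as pigeonholes.
With 10 × 2 = 20 positive integers we could place exactly 2 in each, with no class reaching 3.
One more forces some class to hold 3, so 20 + 1 = 21.

21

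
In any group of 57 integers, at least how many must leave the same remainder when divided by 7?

9

The 57 integers fall into 7 residue classes modulo 7.
If each of the 7 residue classes modulo 7 held at most 8, the total would be at most 7 × 8 = 56 < 57, a contradiction.
So at least one holds ⌈57/7⌉ = 9.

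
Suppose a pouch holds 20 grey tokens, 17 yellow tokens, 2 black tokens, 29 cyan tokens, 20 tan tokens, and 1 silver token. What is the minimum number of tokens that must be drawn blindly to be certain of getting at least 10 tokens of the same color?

40

In the worst case we take at most 9 of each color, but all 2 black and all 1 silver (fewer than 9), giving 9 + 9 + 2 + 9 + 9 + 1 = 39.
One more token then forces some color to 10, so 39 + 1 = 40.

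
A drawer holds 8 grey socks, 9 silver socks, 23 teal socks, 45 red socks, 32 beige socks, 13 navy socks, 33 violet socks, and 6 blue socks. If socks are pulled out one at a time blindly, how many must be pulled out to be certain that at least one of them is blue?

To avoid blue socks as long as possible, exhaust the other 7 colors first.
The worst case draws every non-blue sock first: 8 + 9 + 23 + 45 + 32 + 13 + 33 = 163.
The next draw is then forced to be blue, giving 163 + 1 = 164.

164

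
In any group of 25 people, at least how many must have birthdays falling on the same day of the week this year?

4

If each of the 7 days of the week held at most 3, the total would be at most 7 × 3 = 21 < 25, a contradiction.
So at least one holds ⌈25/7⌉ = 4.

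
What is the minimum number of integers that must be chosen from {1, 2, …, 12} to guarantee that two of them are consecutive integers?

7

Partition {1, …, 12} into 6 pairs: {1,2}, {3,4}, …, {11,12}.
Choosing 6 integers — say the 6 even numbers 2, 4, …, 12 — takes one from each pair and avoids the property.
Choosing 7 forces two into the same pair by pigeonhole, and those are consecutive. So 7.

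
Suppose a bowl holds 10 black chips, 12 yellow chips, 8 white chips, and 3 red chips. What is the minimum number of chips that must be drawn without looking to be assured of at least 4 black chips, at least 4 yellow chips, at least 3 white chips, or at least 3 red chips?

11

The worst case stops just short of every target: 3 black, 3 yellow, 2 white, 2 red — 3 + 3 + 2 + 2 = 10 chips.
One more chip must push some color to its target, so 10 + 1 = 11.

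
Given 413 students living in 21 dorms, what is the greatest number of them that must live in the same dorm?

If each of the 21 dorms held at most 19, the total would be at most 21 × 19 = 399 < 413, a contradiction.
So at least one holds ⌈413/21⌉ = 20.

20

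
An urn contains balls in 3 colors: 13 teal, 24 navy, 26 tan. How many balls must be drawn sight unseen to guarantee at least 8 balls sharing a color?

Treat the 3 colors as pigeonholes.
The worst case takes 7 balls of each color without reaching 8 of any: 3 × 7 = 21.
The next ball must bring some color to 8, so 21 + 1 = 22.

22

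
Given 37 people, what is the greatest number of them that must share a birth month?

4

There are 12 months of the year, which serve as the pigeonholes.
If each of the 12 months of the year held at most 3, the total would be at most 12 × 3 = 36 < 37, a contradiction.
So at least one holds ⌈37/12⌉ = 4.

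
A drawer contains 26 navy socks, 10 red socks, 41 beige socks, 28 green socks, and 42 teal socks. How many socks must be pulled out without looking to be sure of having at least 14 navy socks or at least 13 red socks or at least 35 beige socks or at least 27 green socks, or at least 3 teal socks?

Each of the 5 colors has its own threshold; avoid all of them simultaneously.
The worst case stops just short of every target: 13 navy, all 10 red, 34 beige, 26 green, 2 teal — 13 + 10 + 34 + 26 + 2 = 85 socks.
One more sock must push some color to its target, so 85 + 1 = 86.

86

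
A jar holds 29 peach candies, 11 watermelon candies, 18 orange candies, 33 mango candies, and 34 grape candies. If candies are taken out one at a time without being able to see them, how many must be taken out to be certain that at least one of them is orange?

108

The worst case draws every non-orange candy first: 29 + 11 + 33 + 34 = 107.
The next draw is then forced to be orange, giving 107 + 1 = 108.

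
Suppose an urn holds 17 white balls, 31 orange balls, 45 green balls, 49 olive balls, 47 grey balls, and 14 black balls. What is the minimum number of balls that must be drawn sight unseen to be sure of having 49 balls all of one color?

Treat the 6 colors as pigeonholes.
In the worst case we take at most 48 of each color, but all 17 white, all 31 orange, all 45 green, all 47 grey, and all 14 black (fewer than 48), giving 17 + 31 + 45 + 48 + 47 + 14 = 202.
One more ball then forces some color to 49, so 202 + 1 = 203.

203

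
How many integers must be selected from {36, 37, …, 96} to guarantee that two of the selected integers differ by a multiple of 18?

19

Group the integers by remainder mod 18; there are 18 residue classes, each nonempty in this range.
Choosing one from each class (18 integers) avoids any shared remainder.
One more choice must repeat a class, so two differ by a multiple of 18. Hence 18 + 1 = 19.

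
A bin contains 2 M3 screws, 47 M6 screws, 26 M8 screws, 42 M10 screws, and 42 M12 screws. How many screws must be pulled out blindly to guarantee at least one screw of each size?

The hardest size to obtain is M3: we could draw every other screw first — 159 − 2 = 157 screws — without a single M3 one.
The next draw must be M3, so 157 + 1 = 158.

158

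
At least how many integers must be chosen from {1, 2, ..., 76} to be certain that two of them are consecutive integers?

Partition {1, …, 76} into 38 pairs: {1,2}, {3,4}, …, {75,76}.
Choosing 38 integers — say the 38 even numbers 2, 4, …, 76 — takes one from each pair and avoids the property.
Choosing 39 forces two into the same pair by pigeonhole, and those are consecutive. So 39.

39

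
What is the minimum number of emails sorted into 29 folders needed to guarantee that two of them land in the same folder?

There are 29 folders acting as pigeonholes.
With 29 emails we could place one in each, avoiding any repeat.
One more forces some class to hold 2, so 29 + 1 = 30.

30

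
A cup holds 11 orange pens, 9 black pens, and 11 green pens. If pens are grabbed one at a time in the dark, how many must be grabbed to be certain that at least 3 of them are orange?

The worst case draws every non-orange pen first: 9 + 11 = 20.
The next 3 draws are then forced to be orange, giving 20 + 3 = 23.

23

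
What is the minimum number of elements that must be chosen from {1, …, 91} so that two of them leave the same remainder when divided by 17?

Group the integers by remainder mod 17; there are 17 residue classes, each nonempty in this range.
Choosing one from each class (17 integers) avoids any shared remainder.
One more choice must repeat a class, so two differ by a multiple of 17. Hence 17 + 1 = 18.

18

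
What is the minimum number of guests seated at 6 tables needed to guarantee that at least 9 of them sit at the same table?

There are 6 tables acting as pigeonholes.
With 6 × 8 = 48 guests we could place exactly 8 in each, with no class reaching 9.
One more forces some class to hold 9, so 48 + 1 = 49.

49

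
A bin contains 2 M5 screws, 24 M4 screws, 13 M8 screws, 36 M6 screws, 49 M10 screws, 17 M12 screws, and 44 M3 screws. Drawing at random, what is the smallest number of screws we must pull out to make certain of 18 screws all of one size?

101

Treat the 7 sizes as pigeonholes.
In the worst case we take at most 17 of each size, but all 2 M5 and all 13 M8 (fewer than 17), giving 2 + 17 + 13 + 17 + 17 + 17 + 17 = 100.
One more screw then forces some size to 18, so 100 + 1 = 101.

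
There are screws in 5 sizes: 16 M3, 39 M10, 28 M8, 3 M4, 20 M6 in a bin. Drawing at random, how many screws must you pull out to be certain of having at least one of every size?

The hardest size to obtain is M4: we could draw every other screw first — 106 − 3 = 103 screws — without a single M4 one.
The next draw must be M4, so 103 + 1 = 104.

104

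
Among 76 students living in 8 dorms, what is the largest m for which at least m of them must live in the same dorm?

10

If each of the 8 dorms held at most 9, the total would be at most 8 × 9 = 72 < 76, a contradiction.
So at least one holds ⌈76/8⌉ = 10.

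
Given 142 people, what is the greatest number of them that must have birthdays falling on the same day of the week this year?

There are 7 days of the week, which serve as the pigeonholes.
If each of the 7 days of the week held at most 20, the total would be at most 7 × 20 = 140 < 142, a contradiction.
So at least one holds ⌈142/7⌉ = 21.

21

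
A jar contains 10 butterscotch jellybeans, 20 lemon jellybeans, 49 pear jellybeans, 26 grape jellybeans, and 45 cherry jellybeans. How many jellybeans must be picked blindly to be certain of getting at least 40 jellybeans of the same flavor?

In the worst case we take at most 39 of each flavor, but all 10 butterscotch, all 20 lemon, and all 26 grape (fewer than 39), giving 10 + 20 + 39 + 26 + 39 = 134.
One more jellybean then forces some flavor to 40, so 134 + 1 = 135.

135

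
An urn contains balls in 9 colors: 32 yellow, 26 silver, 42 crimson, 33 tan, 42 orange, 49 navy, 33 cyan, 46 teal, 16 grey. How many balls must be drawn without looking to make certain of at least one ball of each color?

The hardest color to obtain is grey: we could draw every other ball first — 319 − 16 = 303 balls — without a single grey one.
The next draw must be grey, so 303 + 1 = 304.

304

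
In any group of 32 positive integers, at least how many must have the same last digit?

There are 10 possible last digits, which serve as the pigeonholes.
If each of the 10 possible last digits held at most 3, the total would be at most 10 × 3 = 30 < 32, a contradiction.
So at least one holds ⌈32/10⌉ = 4.

4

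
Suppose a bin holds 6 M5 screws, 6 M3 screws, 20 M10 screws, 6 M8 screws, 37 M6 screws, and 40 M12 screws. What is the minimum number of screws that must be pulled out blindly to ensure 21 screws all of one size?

In the worst case we take at most 20 of each size, but all 6 M5, all 6 M3, and all 6 M8 (fewer than 20), giving 6 + 6 + 20 + 6 + 20 + 20 = 78.
One more screw then forces some size to 21, so 78 + 1 = 79.

79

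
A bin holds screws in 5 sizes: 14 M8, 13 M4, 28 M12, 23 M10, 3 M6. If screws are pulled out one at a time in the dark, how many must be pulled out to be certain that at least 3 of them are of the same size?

11

Treat the 5 sizes as pigeonholes.
The worst case takes 2 screws of each size without reaching 3 of any: 5 × 2 = 10.
The next screw must bring some size to 3, so 10 + 1 = 11.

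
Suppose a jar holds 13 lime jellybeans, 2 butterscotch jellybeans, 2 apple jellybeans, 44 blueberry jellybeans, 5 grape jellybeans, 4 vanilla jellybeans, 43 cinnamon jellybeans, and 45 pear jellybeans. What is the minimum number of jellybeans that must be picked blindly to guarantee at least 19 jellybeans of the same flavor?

In the worst case we take at most 18 of each flavor, but all 13 lime, all 2 butterscotch, all 2 apple, all 5 grape, and all 4 vanilla (fewer than 18), giving 13 + 2 + 2 + 18 + 5 + 4 + 18 + 18 = 80.
One more jellybean then forces some flavor to 19, so 80 + 1 = 81.

81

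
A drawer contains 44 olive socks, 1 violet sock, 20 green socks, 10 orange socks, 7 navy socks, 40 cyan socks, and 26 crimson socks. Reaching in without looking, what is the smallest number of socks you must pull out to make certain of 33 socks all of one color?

129

Treat the 7 colors as pigeonholes.
In the worst case we take at most 32 of each color, but all 1 violet, all 20 green, all 10 orange, all 7 navy, and all 26 crimson (fewer than 32), giving 32 + 1 + 20 + 10 + 7 + 32 + 26 = 128.
One more sock then forces some color to 33, so 128 + 1 = 129.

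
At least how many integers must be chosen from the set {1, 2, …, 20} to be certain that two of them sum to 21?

11

Partition {1, …, 20} into 10 pairs: {1,20}, {2,19}, …, {10,11}.
Choosing 10 integers — say the integers 1 through 10 — takes one from each pair and avoids the property.
Choosing 11 forces two into the same pair by pigeonhole, and those sum to 21. So 11.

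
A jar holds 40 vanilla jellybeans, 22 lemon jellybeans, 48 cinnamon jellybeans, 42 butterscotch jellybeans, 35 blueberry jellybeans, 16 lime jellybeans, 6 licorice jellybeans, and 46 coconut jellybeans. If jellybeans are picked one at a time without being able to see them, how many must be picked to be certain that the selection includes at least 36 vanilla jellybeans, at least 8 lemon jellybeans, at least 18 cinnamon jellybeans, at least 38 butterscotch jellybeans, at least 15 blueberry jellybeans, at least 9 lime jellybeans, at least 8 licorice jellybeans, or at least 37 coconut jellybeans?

The worst case stops just short of every target: 35 vanilla, 7 lemon, 17 cinnamon, 37 butterscotch, 14 blueberry, 8 lime, all 6 licorice, 36 coconut — 35 + 7 + 17 + 37 + 14 + 8 + 6 + 36 = 160 jellybeans.
One more jellybean must push some flavor to its target, so 160 + 1 = 161.

161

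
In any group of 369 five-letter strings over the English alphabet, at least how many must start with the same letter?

15

The 369 five-letter strings over the English alphabet fall into 26 possible first letters.
If each of the 26 possible first letters held at most 14, the total would be at most 26 × 14 = 364 < 369, a contradiction.
So at least one holds ⌈369/26⌉ = 15.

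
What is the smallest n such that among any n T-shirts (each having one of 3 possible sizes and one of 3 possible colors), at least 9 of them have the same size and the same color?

73

There are 3 × 3 = 9 (size, color) combinations acting as pigeonholes.
With 9 × 8 = 72 T-shirts we could place exactly 8 in each, with no (size, color) pair reaching 9.
One more forces some (size, color) pair to hold 9, so 72 + 1 = 73.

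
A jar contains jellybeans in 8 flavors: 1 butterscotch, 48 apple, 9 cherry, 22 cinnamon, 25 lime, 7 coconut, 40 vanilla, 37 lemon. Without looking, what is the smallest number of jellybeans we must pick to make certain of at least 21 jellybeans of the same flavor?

118

In the worst case we take at most 20 of each flavor, but all 1 butterscotch, all 9 cherry, and all 7 coconut (fewer than 20), giving 1 + 20 + 9 + 20 + 20 + 7 + 20 + 20 = 117.
One more jellybean then forces some flavor to 21, so 117 + 1 = 118.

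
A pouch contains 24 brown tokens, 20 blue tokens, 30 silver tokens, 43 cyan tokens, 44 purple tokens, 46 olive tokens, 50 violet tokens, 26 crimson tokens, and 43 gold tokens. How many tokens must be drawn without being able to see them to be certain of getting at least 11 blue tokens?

The worst case draws every non-blue token first: 24 + 30 + 43 + 44 + 46 + 50 + 26 + 43 = 306.
The next 11 draws are then forced to be blue, giving 306 + 11 = 317.

317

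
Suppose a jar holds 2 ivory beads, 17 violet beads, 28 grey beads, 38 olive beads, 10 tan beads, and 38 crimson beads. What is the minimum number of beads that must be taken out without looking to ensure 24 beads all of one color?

In the worst case we take at most 23 of each color, but all 2 ivory, all 17 violet, and all 10 tan (fewer than 23), giving 2 + 17 + 23 + 23 + 10 + 23 = 98.
One more bead then forces some color to 24, so 98 + 1 = 99.

99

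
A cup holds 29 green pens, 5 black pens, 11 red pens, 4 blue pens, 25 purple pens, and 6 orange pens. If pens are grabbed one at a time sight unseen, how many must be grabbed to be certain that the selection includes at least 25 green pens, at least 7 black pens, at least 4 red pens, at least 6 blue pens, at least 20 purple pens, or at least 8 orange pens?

The worst case stops just short of every target: 24 green, all 5 black, 3 red, all 4 blue, 19 purple, all 6 orange — 24 + 5 + 3 + 4 + 19 + 6 = 61 pens.
One more pen must push some ink color to its target, so 61 + 1 = 62.

62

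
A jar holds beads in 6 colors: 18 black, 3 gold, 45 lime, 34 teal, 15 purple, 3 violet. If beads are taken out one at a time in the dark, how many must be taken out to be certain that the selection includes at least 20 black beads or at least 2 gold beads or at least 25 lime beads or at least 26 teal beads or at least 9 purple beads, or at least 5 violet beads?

The worst case stops just short of every target: all 18 black, 1 gold, 24 lime, 25 teal, 8 purple, all 3 violet — 18 + 1 + 24 + 25 + 8 + 3 = 79 beads.
One more bead must push some color to its target, so 79 + 1 = 80.

80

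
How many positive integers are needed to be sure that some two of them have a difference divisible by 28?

Use the pigeonhole principle on residue classes: two integers differ by a multiple of 28 exactly when they share a remainder mod 28.
There are 28 residue classes mod 28, so 28 integers can all lie in distinct classes.
One more integer must repeat a residue, giving a difference divisible by 28. So n = 28 + 1 = 29.

29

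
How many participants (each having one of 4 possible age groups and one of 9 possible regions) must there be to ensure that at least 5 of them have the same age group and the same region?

There are 4 × 9 = 36 (age group, region) combinations acting as pigeonholes.
With 36 × 4 = 144 participants we could place exactly 4 in each, with no (age group, region) pair reaching 5.
One more forces some (age group, region) pair to hold 5, so 144 + 1 = 145.

145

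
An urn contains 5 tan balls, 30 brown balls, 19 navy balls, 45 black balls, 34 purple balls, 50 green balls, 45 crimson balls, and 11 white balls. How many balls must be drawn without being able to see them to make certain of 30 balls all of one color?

181

In the worst case we take at most 29 of each color, but all 5 tan, all 19 navy, and all 11 white (fewer than 29), giving 5 + 29 + 19 + 29 + 29 + 29 + 29 + 11 = 180.
One more ball then forces some color to 30, so 180 + 1 = 181.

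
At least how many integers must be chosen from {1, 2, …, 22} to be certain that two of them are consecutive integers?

Partition {1, …, 22} into 11 pairs: {1,2}, {3,4}, …, {21,22}.
Choosing 11 integers — say the 11 even numbers 2, 4, …, 22 — takes one from each pair and avoids the property.
Choosing 12 forces two into the same pair by pigeonhole, and those are consecutive. So 12.

12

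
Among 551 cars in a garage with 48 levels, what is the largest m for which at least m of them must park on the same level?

12

If each of the 48 levels held at most 11, the total would be at most 48 × 11 = 528 < 551, a contradiction.
So at least one holds ⌈551/48⌉ = 12.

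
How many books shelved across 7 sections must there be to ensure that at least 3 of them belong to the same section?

There are 7 sections acting as pigeonholes.
With 7 × 2 = 14 books we could place exactly 2 in each, with no class reaching 3.
One more forces some class to hold 3, so 14 + 1 = 15.

15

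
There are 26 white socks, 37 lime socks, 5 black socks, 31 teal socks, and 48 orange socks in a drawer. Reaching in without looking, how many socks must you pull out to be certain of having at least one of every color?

The hardest color to obtain is black: we could draw every other sock first — 147 − 5 = 142 socks — without a single black one.
The next draw must be black, so 142 + 1 = 143.

143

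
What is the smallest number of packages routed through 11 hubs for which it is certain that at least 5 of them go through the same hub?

There are 11 hubs acting as pigeonholes.
With 11 × 4 = 44 packages we could place exactly 4 in each, with no class reaching 5.
One more forces some class to hold 5, so 44 + 1 = 45.

45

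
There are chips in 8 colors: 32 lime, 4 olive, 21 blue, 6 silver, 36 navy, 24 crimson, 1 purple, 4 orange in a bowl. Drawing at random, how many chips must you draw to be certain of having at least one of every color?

The hardest color to obtain is purple: we could draw every other chip first — 128 − 1 = 127 chips — without a single purple one.
The next draw must be purple, so 127 + 1 = 128.

128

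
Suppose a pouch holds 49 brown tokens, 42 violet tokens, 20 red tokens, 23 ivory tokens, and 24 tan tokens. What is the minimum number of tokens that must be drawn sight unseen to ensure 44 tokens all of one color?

153

Treat the 5 colors as pigeonholes.
In the worst case we take at most 43 of each color, but all 42 violet, all 20 red, all 23 ivory, and all 24 tan (fewer than 43), giving 43 + 42 + 20 + 23 + 24 = 152.
One more token then forces some color to 44, so 152 + 1 = 153.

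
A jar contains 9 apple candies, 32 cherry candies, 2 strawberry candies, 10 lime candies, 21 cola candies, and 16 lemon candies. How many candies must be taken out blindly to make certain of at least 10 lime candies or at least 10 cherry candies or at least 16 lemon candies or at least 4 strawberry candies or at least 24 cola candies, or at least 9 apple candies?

Each of the 6 flavors has its own threshold; avoid all of them simultaneously.
The worst case stops just short of every target: 8 apple, 9 cherry, all 2 strawberry, 9 lime, all 21 cola, 15 lemon — 8 + 9 + 2 + 9 + 21 + 15 = 64 candies.
One more candy must push some flavor to its target, so 64 + 1 = 65.

65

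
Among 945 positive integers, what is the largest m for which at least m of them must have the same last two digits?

10

The 945 positive integers fall into 100 possible two-digit endings.
If each of the 100 possible two-digit endings held at most 9, the total would be at most 100 × 9 = 900 < 945, a contradiction.
So at least one holds ⌈945/100⌉ = 10.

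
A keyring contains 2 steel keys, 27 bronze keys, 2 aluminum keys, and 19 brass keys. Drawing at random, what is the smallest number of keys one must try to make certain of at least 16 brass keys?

The worst case draws every non-brass key first: 2 + 27 + 2 = 31.
The next 16 draws are then forced to be brass, giving 31 + 16 = 47.

47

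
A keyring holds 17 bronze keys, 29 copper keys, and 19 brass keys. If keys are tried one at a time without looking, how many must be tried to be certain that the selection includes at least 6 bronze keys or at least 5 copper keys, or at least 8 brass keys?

Each of the 3 types has its own threshold; avoid all of them simultaneously.
The worst case stops just short of every target: 5 bronze, 4 copper, 7 brass — 5 + 4 + 7 = 16 keys.
One more key must push some type to its target, so 16 + 1 = 17.

17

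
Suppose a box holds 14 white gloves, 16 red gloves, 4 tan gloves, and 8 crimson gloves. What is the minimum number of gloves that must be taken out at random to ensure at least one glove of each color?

39

The hardest color to obtain is tan: we could draw every other glove first — 42 − 4 = 38 gloves — without a single tan one.
The next draw must be tan, so 38 + 1 = 39.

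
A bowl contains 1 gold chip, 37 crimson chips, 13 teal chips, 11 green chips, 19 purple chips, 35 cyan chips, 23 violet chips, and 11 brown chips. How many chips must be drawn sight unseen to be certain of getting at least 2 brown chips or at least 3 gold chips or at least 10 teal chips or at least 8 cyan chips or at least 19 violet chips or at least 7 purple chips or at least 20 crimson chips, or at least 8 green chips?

The worst case stops just short of every target: all 1 gold, 19 crimson, 9 teal, 7 green, 6 purple, 7 cyan, 18 violet, 1 brown — 1 + 19 + 9 + 7 + 6 + 7 + 18 + 1 = 68 chips.
One more chip must push some color to its target, so 68 + 1 = 69.

69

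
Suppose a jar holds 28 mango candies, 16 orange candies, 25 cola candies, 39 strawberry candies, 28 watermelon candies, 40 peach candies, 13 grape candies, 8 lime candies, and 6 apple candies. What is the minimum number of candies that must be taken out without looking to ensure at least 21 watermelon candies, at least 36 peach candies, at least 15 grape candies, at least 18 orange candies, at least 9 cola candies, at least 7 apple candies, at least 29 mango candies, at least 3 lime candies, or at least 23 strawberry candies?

The worst case stops just short of every target: 28 mango, all 16 orange, 8 cola, 22 strawberry, 20 watermelon, 35 peach, all 13 grape, 2 lime, 6 apple — 28 + 16 + 8 + 22 + 20 + 35 + 13 + 2 + 6 = 150 candies.
One more candy must push some flavor to its target, so 150 + 1 = 151.

151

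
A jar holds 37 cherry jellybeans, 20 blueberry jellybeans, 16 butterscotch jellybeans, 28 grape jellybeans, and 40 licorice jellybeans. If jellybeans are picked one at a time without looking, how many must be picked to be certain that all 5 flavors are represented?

The hardest flavor to obtain is butterscotch: we could draw every other jellybean first — 141 − 16 = 125 jellybeans — without a single butterscotch one.
The next draw must be butterscotch, so 125 + 1 = 126.

126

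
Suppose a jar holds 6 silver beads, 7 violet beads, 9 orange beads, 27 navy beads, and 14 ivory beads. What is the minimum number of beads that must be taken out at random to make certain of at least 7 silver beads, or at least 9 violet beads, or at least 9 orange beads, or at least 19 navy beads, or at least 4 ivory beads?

The worst case stops just short of every target: 6 silver, all 7 violet, 8 orange, 18 navy, 3 ivory — 6 + 7 + 8 + 18 + 3 = 42 beads.
One more bead must push some color to its target, so 42 + 1 = 43.

43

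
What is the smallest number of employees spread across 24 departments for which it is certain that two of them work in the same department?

25

There are 24 departments acting as pigeonholes.
With 24 employees we could place one in each, avoiding any repeat.
One more forces some class to hold 2, so 24 + 1 = 25.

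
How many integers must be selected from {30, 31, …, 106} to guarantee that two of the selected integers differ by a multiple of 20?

Group the integers by remainder mod 20; there are 20 residue classes, each nonempty in this range.
Choosing one from each class (20 integers) avoids any shared remainder.
One more choice must repeat a class, so two differ by a multiple of 20. Hence 20 + 1 = 21.

21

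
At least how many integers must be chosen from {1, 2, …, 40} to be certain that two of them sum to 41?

21

Partition {1, …, 40} into 20 pairs: {1,40}, {2,39}, …, {20,21}.
Choosing 20 integers — say the integers 1 through 20 — takes one from each pair and avoids the property.
Choosing 21 forces two into the same pair by pigeonhole, and those sum to 41. So 21.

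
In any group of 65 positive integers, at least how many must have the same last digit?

7

The 65 positive integers fall into 10 possible last digits.
If each of the 10 possible last digits held at most 6, the total would be at most 10 × 6 = 60 < 65, a contradiction.
So at least one holds ⌈65/10⌉ = 7.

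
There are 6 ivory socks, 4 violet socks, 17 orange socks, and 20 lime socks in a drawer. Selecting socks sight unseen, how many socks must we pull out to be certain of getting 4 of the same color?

13

Treat the 4 colors as pigeonholes.
The worst case takes 3 socks of each color without reaching 4 of any: 4 × 3 = 12.
The next sock must bring some color to 4, so 12 + 1 = 13.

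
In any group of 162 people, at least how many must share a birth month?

There are 12 months of the year, which serve as the pigeonholes.
If each of the 12 months of the year held at most 13, the total would be at most 12 × 13 = 156 < 162, a contradiction.
So at least one holds ⌈162/12⌉ = 14.

14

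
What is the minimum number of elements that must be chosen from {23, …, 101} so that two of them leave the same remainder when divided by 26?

27

Use the pigeonhole principle on residue classes: group the integers by remainder mod 26; there are 26 residue classes, each nonempty in this range.
Choosing one from each class (26 integers) avoids any shared remainder.
One more choice must repeat a class, so two differ by a multiple of 26. Hence 26 + 1 = 27.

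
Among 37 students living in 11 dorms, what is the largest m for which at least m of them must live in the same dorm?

The 37 students fall into 11 dorms.
If each of the 11 dorms held at most 3, the total would be at most 11 × 3 = 33 < 37, a contradiction.
So at least one holds ⌈37/11⌉ = 4.

4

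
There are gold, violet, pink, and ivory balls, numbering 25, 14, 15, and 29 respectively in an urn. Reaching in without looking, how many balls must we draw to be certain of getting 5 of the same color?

17

Treat the 4 colors as pigeonholes.
The worst case takes 4 balls of each color without reaching 5 of any: 4 × 4 = 16.
The next ball must bring some color to 5, so 16 + 1 = 17.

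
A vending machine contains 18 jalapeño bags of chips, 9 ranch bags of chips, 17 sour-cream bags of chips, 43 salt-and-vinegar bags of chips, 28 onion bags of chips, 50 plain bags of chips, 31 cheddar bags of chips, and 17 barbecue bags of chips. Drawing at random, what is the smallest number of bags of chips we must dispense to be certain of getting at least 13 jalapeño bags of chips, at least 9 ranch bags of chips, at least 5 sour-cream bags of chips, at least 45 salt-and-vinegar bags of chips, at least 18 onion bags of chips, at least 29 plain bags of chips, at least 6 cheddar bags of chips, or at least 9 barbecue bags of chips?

Each of the 8 flavors has its own threshold; avoid all of them simultaneously.
The worst case stops just short of every target: 12 jalapeño, 8 ranch, 4 sour-cream, all 43 salt-and-vinegar, 17 onion, 28 plain, 5 cheddar, 8 barbecue — 12 + 8 + 4 + 43 + 17 + 28 + 5 + 8 = 125 bags of chips.
One more bag of chips must push some flavor to its target, so 125 + 1 = 126.

126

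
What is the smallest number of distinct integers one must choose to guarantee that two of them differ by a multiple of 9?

Use the pigeonhole principle on residue classes: two integers differ by a multiple of 9 exactly when they share a remainder mod 9.
There are 9 residue classes mod 9, so 9 integers can all lie in distinct classes.
One more integer must repeat a residue, giving a difference divisible by 9. So n = 9 + 1 = 10.

10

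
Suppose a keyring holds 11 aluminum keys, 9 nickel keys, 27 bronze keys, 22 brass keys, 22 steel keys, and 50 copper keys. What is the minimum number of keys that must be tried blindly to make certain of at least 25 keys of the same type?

113

Treat the 6 types as pigeonholes.
In the worst case we take at most 24 of each type, but all 11 aluminum, all 9 nickel, all 22 brass, and all 22 steel (fewer than 24), giving 11 + 9 + 24 + 22 + 22 + 24 = 112.
One more key then forces some type to 25, so 112 + 1 = 113.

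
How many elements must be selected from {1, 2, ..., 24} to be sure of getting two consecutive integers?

13

Partition {1, …, 24} into 12 pairs: {1,2}, {3,4}, …, {23,24}.
Choosing 12 integers — say the 12 even numbers 2, 4, …, 24 — takes one from each pair and avoids the property.
Choosing 13 forces two into the same pair by pigeonhole, and those are consecutive. So 13.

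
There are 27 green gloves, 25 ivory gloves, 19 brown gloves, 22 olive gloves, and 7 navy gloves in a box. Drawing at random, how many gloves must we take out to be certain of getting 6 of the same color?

26

The worst case takes 5 gloves of each color without reaching 6 of any: 5 × 5 = 25.
The next glove must bring some color to 6, so 25 + 1 = 26.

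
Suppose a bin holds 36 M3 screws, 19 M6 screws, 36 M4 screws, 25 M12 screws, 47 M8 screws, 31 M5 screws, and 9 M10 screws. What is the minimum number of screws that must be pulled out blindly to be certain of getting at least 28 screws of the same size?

Treat the 7 sizes as pigeonholes.
In the worst case we take at most 27 of each size, but all 19 M6, all 25 M12, and all 9 M10 (fewer than 27), giving 27 + 19 + 27 + 25 + 27 + 27 + 9 = 161.
One more screw then forces some size to 28, so 161 + 1 = 162.

162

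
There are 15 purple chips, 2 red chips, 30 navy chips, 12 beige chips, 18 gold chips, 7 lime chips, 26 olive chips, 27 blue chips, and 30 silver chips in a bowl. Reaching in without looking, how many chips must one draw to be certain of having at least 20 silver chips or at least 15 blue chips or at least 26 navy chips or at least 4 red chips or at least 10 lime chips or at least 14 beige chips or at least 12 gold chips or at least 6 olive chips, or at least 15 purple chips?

110

The worst case stops just short of every target: 14 purple, all 2 red, 25 navy, all 12 beige, 11 gold, all 7 lime, 5 olive, 14 blue, 19 silver — 14 + 2 + 25 + 12 + 11 + 7 + 5 + 14 + 19 = 109 chips.
One more chip must push some color to its target, so 109 + 1 = 110.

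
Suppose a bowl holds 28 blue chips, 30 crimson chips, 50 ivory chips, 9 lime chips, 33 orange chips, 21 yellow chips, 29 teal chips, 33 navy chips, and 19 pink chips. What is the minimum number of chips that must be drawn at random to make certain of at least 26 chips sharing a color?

Treat the 9 colors as pigeonholes.
In the worst case we take at most 25 of each color, but all 9 lime, all 21 yellow, and all 19 pink (fewer than 25), giving 25 + 25 + 25 + 9 + 25 + 21 + 25 + 25 + 19 = 199.
One more chip then forces some color to 26, so 199 + 1 = 200.

200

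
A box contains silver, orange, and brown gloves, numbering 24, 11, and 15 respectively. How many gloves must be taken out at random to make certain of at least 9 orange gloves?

To avoid orange gloves as long as possible, exhaust the other 2 colors first.
The worst case draws every non-orange glove first: 24 + 15 = 39.
The next 9 draws are then forced to be orange, giving 39 + 9 = 48.

48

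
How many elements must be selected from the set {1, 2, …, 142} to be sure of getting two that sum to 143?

72

Partition {1, …, 142} into 71 pairs: {1,142}, {2,141}, …, {71,72}.
Choosing 71 integers — say the integers 1 through 71 — takes one from each pair and avoids the property.
Choosing 72 forces two into the same pair by pigeonhole, and those sum to 143. So 72.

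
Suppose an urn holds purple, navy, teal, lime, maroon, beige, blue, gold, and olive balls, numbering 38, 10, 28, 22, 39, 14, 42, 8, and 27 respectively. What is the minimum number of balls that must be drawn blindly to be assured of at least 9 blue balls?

195

The worst case draws every non-blue ball first: 38 + 10 + 28 + 22 + 39 + 14 + 8 + 27 = 186.
The next 9 draws are then forced to be blue, giving 186 + 9 = 195.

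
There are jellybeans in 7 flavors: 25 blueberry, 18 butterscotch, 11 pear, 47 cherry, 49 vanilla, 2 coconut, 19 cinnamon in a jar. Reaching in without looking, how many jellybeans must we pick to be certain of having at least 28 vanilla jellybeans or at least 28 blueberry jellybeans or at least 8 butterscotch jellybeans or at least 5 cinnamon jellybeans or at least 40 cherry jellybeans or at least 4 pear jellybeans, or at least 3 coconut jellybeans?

The worst case stops just short of every target: all 25 blueberry, 7 butterscotch, 3 pear, 39 cherry, 27 vanilla, 2 coconut, 4 cinnamon — 25 + 7 + 3 + 39 + 27 + 2 + 4 = 107 jellybeans.
One more jellybean must push some flavor to its target, so 107 + 1 = 108.

108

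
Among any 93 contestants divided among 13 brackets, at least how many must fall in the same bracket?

8

The 93 contestants fall into 13 brackets.
If each of the 13 brackets held at most 7, the total would be at most 13 × 7 = 91 < 93, a contradiction.
So at least one holds ⌈93/13⌉ = 8.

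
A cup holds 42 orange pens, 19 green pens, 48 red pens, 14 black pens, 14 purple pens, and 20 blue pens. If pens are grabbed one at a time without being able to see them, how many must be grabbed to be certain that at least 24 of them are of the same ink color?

114

Treat the 6 ink colors as pigeonholes.
In the worst case we take at most 23 of each ink color, but all 19 green, all 14 black, all 14 purple, and all 20 blue (fewer than 23), giving 23 + 19 + 23 + 14 + 14 + 20 = 113.
One more pen then forces some ink color to 24, so 113 + 1 = 114.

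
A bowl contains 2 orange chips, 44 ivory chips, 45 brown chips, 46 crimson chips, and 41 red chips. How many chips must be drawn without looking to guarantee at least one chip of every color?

The hardest color to obtain is orange: we could draw every other chip first — 178 − 2 = 176 chips — without a single orange one.
The next draw must be orange, so 176 + 1 = 177.

177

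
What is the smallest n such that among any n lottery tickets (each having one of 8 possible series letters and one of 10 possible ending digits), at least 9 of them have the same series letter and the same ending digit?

There are 8 × 10 = 80 (series letter, ending digit) combinations acting as pigeonholes.
With 80 × 8 = 640 lottery tickets we could place exactly 8 in each, with no (series letter, ending digit) pair reaching 9.
One more forces some (series letter, ending digit) pair to hold 9, so 640 + 1 = 641.

641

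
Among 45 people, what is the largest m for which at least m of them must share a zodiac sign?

The 45 people fall into 12 zodiac signs.
If each of the 12 zodiac signs held at most 3, the total would be at most 12 × 3 = 36 < 45, a contradiction.
So at least one holds ⌈45/12⌉ = 4.

4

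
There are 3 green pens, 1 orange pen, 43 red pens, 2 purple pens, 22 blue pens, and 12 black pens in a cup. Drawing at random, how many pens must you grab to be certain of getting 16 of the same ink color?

49

In the worst case we take at most 15 of each ink color, but all 3 green, all 1 orange, all 2 purple, and all 12 black (fewer than 15), giving 3 + 1 + 15 + 2 + 15 + 12 = 48.
One more pen then forces some ink color to 16, so 48 + 1 = 49.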